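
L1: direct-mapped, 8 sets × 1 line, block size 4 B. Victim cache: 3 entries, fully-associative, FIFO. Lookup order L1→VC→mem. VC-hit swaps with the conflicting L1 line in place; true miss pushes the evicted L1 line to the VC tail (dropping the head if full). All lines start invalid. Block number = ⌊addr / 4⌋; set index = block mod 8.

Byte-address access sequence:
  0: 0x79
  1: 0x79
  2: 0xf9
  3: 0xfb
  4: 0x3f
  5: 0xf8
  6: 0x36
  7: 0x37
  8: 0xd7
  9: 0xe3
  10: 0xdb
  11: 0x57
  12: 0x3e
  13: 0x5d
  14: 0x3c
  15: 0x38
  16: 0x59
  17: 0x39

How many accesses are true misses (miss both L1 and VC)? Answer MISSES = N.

MISSES = 11

#0 0x79→b30/s6 MISS; vc=[]
#1 0x79→b30/s6 L1-HIT; vc=[]
#2 0xf9→b62/s6 MISS; vc=[30]
#3 0xfb→b62/s6 L1-HIT; vc=[30]
#4 0x3f→b15/s7 MISS; vc=[30]
#5 0xf8→b62/s6 L1-HIT; vc=[30]
#6 0x36→b13/s5 MISS; vc=[30]
#7 0x37→b13/s5 L1-HIT; vc=[30]
#8 0xd7→b53/s5 MISS; vc=[30,13]
#9 0xe3→b56/s0 MISS; vc=[30,13]
#10 0xdb→b54/s6 MISS; vc=[30,13,62]
#11 0x57→b21/s5 MISS; vc=[13,62,53]
#12 0x3e→b15/s7 L1-HIT; vc=[13,62,53]
#13 0x5d→b23/s7 MISS; vc=[62,53,15]
#14 0x3c→b15/s7 VC-HIT; vc=[62,53,23]
#15 0x38→b14/s6 MISS; vc=[53,23,54]
#16 0x59→b22/s6 MISS; vc=[23,54,14]
#17 0x39→b14/s6 VC-HIT; vc=[23,54,22]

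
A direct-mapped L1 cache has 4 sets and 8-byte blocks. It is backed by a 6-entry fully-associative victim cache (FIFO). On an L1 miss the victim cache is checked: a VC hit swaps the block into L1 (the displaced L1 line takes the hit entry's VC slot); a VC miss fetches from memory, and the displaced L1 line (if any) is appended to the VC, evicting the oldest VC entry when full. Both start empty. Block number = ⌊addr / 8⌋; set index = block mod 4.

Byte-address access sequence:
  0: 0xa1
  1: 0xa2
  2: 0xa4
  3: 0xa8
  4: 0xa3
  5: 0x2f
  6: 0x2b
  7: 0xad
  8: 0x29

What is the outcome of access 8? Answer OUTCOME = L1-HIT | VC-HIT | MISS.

OUTCOME = VC-HIT

0: 0xa1 (blk 20, set 0) → MISS  vc=[]
1: 0xa2 (blk 20, set 0) → L1-HIT  vc=[]
2: 0xa4 (blk 20, set 0) → L1-HIT  vc=[]
3: 0xa8 (blk 21, set 1) → MISS  vc=[]
4: 0xa3 (blk 20, set 0) → L1-HIT  vc=[]
5: 0x2f (blk 5, set 1) → MISS  vc=[21]
6: 0x2b (blk 5, set 1) → L1-HIT  vc=[21]
7: 0xad (blk 21, set 1) → VC-HIT  vc=[5]
8: 0x29 (blk 5, set 1) → VC-HIT  vc=[21]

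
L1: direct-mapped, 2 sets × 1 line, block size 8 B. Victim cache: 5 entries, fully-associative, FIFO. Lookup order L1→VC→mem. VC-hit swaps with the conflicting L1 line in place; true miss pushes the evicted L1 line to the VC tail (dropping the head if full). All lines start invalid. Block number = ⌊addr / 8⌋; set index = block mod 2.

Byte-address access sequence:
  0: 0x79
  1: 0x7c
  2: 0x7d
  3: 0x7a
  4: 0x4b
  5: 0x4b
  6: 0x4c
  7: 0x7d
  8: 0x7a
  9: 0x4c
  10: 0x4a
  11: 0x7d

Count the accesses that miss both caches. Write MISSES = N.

  [0] addr=0x79 blk=15 s=1: MISS | VC []
  [1] addr=0x7c blk=15 s=1: L1-HIT | VC []
  [2] addr=0x7d blk=15 s=1: L1-HIT | VC []
  [3] addr=0x7a blk=15 s=1: L1-HIT | VC []
  [4] addr=0x4b blk=9 s=1: MISS | VC [15]
  [5] addr=0x4b blk=9 s=1: L1-HIT | VC [15]
  [6] addr=0x4c blk=9 s=1: L1-HIT | VC [15]
  [7] addr=0x7d blk=15 s=1: VC-HIT | VC [9]
  [8] addr=0x7a blk=15 s=1: L1-HIT | VC [9]
  [9] addr=0x4c blk=9 s=1: VC-HIT | VC [15]
  [10] addr=0x4a blk=9 s=1: L1-HIT | VC [15]
  [11] addr=0x7d blk=15 s=1: VC-HIT | VC [9]

MISSES = 2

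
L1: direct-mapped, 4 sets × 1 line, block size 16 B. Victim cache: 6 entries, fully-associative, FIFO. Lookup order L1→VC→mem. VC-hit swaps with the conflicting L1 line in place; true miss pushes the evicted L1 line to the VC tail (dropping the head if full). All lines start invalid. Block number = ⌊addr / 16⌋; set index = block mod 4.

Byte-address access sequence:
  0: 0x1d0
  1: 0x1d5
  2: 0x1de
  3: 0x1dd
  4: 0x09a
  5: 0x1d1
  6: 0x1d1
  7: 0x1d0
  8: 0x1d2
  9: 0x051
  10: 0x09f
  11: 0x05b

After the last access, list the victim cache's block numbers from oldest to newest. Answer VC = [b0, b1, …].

VC = [9, 29]

#0 0x1d0→b29/s1 MISS; vc=[]
#1 0x1d5→b29/s1 L1-HIT; vc=[]
#2 0x1de→b29/s1 L1-HIT; vc=[]
#3 0x1dd→b29/s1 L1-HIT; vc=[]
#4 0x9a→b9/s1 MISS; vc=[29]
#5 0x1d1→b29/s1 VC-HIT; vc=[9]
#6 0x1d1→b29/s1 L1-HIT; vc=[9]
#7 0x1d0→b29/s1 L1-HIT; vc=[9]
#8 0x1d2→b29/s1 L1-HIT; vc=[9]
#9 0x51→b5/s1 MISS; vc=[9,29]
#10 0x9f→b9/s1 VC-HIT; vc=[5,29]
#11 0x5b→b5/s1 VC-HIT; vc=[9,29]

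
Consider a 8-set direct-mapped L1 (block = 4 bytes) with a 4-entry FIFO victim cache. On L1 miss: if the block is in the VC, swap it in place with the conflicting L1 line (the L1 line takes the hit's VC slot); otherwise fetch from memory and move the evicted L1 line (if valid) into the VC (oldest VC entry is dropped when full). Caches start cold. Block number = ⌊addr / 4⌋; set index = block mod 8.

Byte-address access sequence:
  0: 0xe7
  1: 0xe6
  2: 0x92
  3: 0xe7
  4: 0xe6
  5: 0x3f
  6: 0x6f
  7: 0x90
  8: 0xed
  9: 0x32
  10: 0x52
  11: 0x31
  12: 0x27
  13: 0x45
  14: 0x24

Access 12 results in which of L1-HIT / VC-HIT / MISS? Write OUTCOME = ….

OUTCOME = MISS

  [0] addr=0xe7 blk=57 s=1: MISS | VC []
  [1] addr=0xe6 blk=57 s=1: L1-HIT | VC []
  [2] addr=0x92 blk=36 s=4: MISS | VC []
  [3] addr=0xe7 blk=57 s=1: L1-HIT | VC []
  [4] addr=0xe6 blk=57 s=1: L1-HIT | VC []
  [5] addr=0x3f blk=15 s=7: MISS | VC []
  [6] addr=0x6f blk=27 s=3: MISS | VC []
  [7] addr=0x90 blk=36 s=4: L1-HIT | VC []
  [8] addr=0xed blk=59 s=3: MISS | VC [27]
  [9] addr=0x32 blk=12 s=4: MISS | VC [27, 36]
  [10] addr=0x52 blk=20 s=4: MISS | VC [27, 36, 12]
  [11] addr=0x31 blk=12 s=4: VC-HIT | VC [27, 36, 20]
  [12] addr=0x27 blk=9 s=1: MISS | VC [27, 36, 20, 57]
  [13] addr=0x45 blk=17 s=1: MISS | VC [36, 20, 57, 9]
  [14] addr=0x24 blk=9 s=1: VC-HIT | VC [36, 20, 57, 17]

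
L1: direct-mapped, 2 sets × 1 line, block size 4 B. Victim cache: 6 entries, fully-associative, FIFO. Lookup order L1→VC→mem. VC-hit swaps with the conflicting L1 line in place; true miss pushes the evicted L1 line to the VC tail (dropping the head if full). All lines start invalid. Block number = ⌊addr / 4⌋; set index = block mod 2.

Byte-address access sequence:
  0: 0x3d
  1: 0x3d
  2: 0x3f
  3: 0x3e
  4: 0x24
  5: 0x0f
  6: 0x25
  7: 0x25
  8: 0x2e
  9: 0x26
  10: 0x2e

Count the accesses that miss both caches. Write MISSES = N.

MISSES = 4

0: 0x3d (blk 15, set 1) → MISS  vc=[]
1: 0x3d (blk 15, set 1) → L1-HIT  vc=[]
2: 0x3f (blk 15, set 1) → L1-HIT  vc=[]
3: 0x3e (blk 15, set 1) → L1-HIT  vc=[]
4: 0x24 (blk 9, set 1) → MISS  vc=[15]
5: 0xf (blk 3, set 1) → MISS  vc=[15, 9]
6: 0x25 (blk 9, set 1) → VC-HIT  vc=[15, 3]
7: 0x25 (blk 9, set 1) → L1-HIT  vc=[15, 3]
8: 0x2e (blk 11, set 1) → MISS  vc=[15, 3, 9]
9: 0x26 (blk 9, set 1) → VC-HIT  vc=[15, 3, 11]
10: 0x2e (blk 11, set 1) → VC-HIT  vc=[15, 3, 9]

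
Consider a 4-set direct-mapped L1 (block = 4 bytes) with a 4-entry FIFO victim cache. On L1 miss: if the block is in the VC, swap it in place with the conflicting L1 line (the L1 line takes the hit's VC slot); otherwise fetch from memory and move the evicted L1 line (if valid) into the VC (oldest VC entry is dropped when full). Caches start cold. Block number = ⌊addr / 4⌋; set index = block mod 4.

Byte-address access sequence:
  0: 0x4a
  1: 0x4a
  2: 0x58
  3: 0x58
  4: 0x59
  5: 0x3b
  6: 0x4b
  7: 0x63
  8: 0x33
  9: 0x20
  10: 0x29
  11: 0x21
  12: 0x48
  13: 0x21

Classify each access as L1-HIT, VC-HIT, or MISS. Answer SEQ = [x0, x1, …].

SEQ = [MISS, L1-HIT, MISS, L1-HIT, L1-HIT, MISS, VC-HIT, MISS, MISS, MISS, MISS, L1-HIT, VC-HIT, L1-HIT]

0: 0x4a (blk 18, set 2) → MISS  vc=[]
1: 0x4a (blk 18, set 2) → L1-HIT  vc=[]
2: 0x58 (blk 22, set 2) → MISS  vc=[18]
3: 0x58 (blk 22, set 2) → L1-HIT  vc=[18]
4: 0x59 (blk 22, set 2) → L1-HIT  vc=[18]
5: 0x3b (blk 14, set 2) → MISS  vc=[18, 22]
6: 0x4b (blk 18, set 2) → VC-HIT  vc=[14, 22]
7: 0x63 (blk 24, set 0) → MISS  vc=[14, 22]
8: 0x33 (blk 12, set 0) → MISS  vc=[14, 22, 24]
9: 0x20 (blk 8, set 0) → MISS  vc=[14, 22, 24, 12]
10: 0x29 (blk 10, set 2) → MISS  vc=[22, 24, 12, 18]
11: 0x21 (blk 8, set 0) → L1-HIT  vc=[22, 24, 12, 18]
12: 0x48 (blk 18, set 2) → VC-HIT  vc=[22, 24, 12, 10]
13: 0x21 (blk 8, set 0) → L1-HIT  vc=[22, 24, 12, 10]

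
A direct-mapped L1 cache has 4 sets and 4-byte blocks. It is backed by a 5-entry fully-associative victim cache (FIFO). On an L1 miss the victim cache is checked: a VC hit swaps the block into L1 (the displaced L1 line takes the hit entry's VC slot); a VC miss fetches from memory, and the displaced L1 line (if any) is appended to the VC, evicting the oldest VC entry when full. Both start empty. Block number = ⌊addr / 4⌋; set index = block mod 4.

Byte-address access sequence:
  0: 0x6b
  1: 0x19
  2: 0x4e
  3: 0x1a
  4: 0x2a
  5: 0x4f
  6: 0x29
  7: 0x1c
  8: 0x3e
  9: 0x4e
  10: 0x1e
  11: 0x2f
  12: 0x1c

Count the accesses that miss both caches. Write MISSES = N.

0: 0x6b (blk 26, set 2) → MISS  vc=[]
1: 0x19 (blk 6, set 2) → MISS  vc=[26]
2: 0x4e (blk 19, set 3) → MISS  vc=[26]
3: 0x1a (blk 6, set 2) → L1-HIT  vc=[26]
4: 0x2a (blk 10, set 2) → MISS  vc=[26, 6]
5: 0x4f (blk 19, set 3) → L1-HIT  vc=[26, 6]
6: 0x29 (blk 10, set 2) → L1-HIT  vc=[26, 6]
7: 0x1c (blk 7, set 3) → MISS  vc=[26, 6, 19]
8: 0x3e (blk 15, set 3) → MISS  vc=[26, 6, 19, 7]
9: 0x4e (blk 19, set 3) → VC-HIT  vc=[26, 6, 15, 7]
10: 0x1e (blk 7, set 3) → VC-HIT  vc=[26, 6, 15, 19]
11: 0x2f (blk 11, set 3) → MISS  vc=[26, 6, 15, 19, 7]
12: 0x1c (blk 7, set 3) → VC-HIT  vc=[26, 6, 15, 19, 11]

MISSES = 7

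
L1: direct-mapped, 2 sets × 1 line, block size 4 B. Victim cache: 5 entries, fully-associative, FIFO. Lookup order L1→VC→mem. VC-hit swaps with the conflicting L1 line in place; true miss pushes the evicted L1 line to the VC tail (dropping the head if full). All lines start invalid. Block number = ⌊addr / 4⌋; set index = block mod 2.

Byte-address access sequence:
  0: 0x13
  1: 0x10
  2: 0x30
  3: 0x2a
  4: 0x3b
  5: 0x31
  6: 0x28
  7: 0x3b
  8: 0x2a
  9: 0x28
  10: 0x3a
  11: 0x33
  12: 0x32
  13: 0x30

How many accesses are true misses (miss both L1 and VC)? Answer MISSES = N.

MISSES = 4

0: 0x13 (blk 4, set 0) → MISS  vc=[]
1: 0x10 (blk 4, set 0) → L1-HIT  vc=[]
2: 0x30 (blk 12, set 0) → MISS  vc=[4]
3: 0x2a (blk 10, set 0) → MISS  vc=[4, 12]
4: 0x3b (blk 14, set 0) → MISS  vc=[4, 12, 10]
5: 0x31 (blk 12, set 0) → VC-HIT  vc=[4, 14, 10]
6: 0x28 (blk 10, set 0) → VC-HIT  vc=[4, 14, 12]
7: 0x3b (blk 14, set 0) → VC-HIT  vc=[4, 10, 12]
8: 0x2a (blk 10, set 0) → VC-HIT  vc=[4, 14, 12]
9: 0x28 (blk 10, set 0) → L1-HIT  vc=[4, 14, 12]
10: 0x3a (blk 14, set 0) → VC-HIT  vc=[4, 10, 12]
11: 0x33 (blk 12, set 0) → VC-HIT  vc=[4, 10, 14]
12: 0x32 (blk 12, set 0) → L1-HIT  vc=[4, 10, 14]
13: 0x30 (blk 12, set 0) → L1-HIT  vc=[4, 10, 14]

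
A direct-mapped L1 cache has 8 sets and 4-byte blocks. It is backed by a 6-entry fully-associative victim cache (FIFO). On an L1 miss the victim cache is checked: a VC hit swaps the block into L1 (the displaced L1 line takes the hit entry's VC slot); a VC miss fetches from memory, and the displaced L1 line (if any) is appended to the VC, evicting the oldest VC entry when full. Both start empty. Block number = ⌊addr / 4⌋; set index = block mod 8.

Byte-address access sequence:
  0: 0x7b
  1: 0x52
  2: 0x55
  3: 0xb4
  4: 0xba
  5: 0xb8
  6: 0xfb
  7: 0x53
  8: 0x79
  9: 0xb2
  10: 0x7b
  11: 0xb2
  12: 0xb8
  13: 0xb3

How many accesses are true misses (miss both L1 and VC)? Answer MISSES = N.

MISSES = 7

  [0] addr=0x7b blk=30 s=6: MISS | VC []
  [1] addr=0x52 blk=20 s=4: MISS | VC []
  [2] addr=0x55 blk=21 s=5: MISS | VC []
  [3] addr=0xb4 blk=45 s=5: MISS | VC [21]
  [4] addr=0xba blk=46 s=6: MISS | VC [21, 30]
  [5] addr=0xb8 blk=46 s=6: L1-HIT | VC [21, 30]
  [6] addr=0xfb blk=62 s=6: MISS | VC [21, 30, 46]
  [7] addr=0x53 blk=20 s=4: L1-HIT | VC [21, 30, 46]
  [8] addr=0x79 blk=30 s=6: VC-HIT | VC [21, 62, 46]
  [9] addr=0xb2 blk=44 s=4: MISS | VC [21, 62, 46, 20]
  [10] addr=0x7b blk=30 s=6: L1-HIT | VC [21, 62, 46, 20]
  [11] addr=0xb2 blk=44 s=4: L1-HIT | VC [21, 62, 46, 20]
  [12] addr=0xb8 blk=46 s=6: VC-HIT | VC [21, 62, 30, 20]
  [13] addr=0xb3 blk=44 s=4: L1-HIT | VC [21, 62, 30, 20]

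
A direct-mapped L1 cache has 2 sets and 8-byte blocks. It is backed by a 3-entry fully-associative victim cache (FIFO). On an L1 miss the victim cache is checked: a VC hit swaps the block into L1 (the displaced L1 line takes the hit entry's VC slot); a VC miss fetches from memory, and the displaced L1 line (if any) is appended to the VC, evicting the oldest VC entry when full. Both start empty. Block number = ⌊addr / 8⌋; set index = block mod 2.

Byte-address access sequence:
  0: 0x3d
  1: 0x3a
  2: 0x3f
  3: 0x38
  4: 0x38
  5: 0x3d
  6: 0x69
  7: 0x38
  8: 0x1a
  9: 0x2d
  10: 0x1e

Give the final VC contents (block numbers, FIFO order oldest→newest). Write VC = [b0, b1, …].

VC = [13, 7, 5]

0: 0x3d (blk 7, set 1) → MISS  vc=[]
1: 0x3a (blk 7, set 1) → L1-HIT  vc=[]
2: 0x3f (blk 7, set 1) → L1-HIT  vc=[]
3: 0x38 (blk 7, set 1) → L1-HIT  vc=[]
4: 0x38 (blk 7, set 1) → L1-HIT  vc=[]
5: 0x3d (blk 7, set 1) → L1-HIT  vc=[]
6: 0x69 (blk 13, set 1) → MISS  vc=[7]
7: 0x38 (blk 7, set 1) → VC-HIT  vc=[13]
8: 0x1a (blk 3, set 1) → MISS  vc=[13, 7]
9: 0x2d (blk 5, set 1) → MISS  vc=[13, 7, 3]
10: 0x1e (blk 3, set 1) → VC-HIT  vc=[13, 7, 5]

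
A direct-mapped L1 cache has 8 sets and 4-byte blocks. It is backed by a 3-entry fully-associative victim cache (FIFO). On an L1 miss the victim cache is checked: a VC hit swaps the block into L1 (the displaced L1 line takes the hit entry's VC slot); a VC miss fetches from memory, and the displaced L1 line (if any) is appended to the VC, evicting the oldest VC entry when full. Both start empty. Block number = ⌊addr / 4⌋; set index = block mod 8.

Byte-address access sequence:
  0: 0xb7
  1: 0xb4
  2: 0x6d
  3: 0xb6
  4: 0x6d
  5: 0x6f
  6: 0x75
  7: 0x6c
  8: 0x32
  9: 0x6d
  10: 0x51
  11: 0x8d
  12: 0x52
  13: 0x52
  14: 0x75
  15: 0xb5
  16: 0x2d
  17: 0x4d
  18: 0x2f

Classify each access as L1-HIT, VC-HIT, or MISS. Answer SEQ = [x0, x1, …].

SEQ = [MISS, L1-HIT, MISS, L1-HIT, L1-HIT, L1-HIT, MISS, L1-HIT, MISS, L1-HIT, MISS, MISS, L1-HIT, L1-HIT, L1-HIT, VC-HIT, MISS, MISS, VC-HIT]

  [0] addr=0xb7 blk=45 s=5: MISS | VC []
  [1] addr=0xb4 blk=45 s=5: L1-HIT | VC []
  [2] addr=0x6d blk=27 s=3: MISS | VC []
  [3] addr=0xb6 blk=45 s=5: L1-HIT | VC []
  [4] addr=0x6d blk=27 s=3: L1-HIT | VC []
  [5] addr=0x6f blk=27 s=3: L1-HIT | VC []
  [6] addr=0x75 blk=29 s=5: MISS | VC [45]
  [7] addr=0x6c blk=27 s=3: L1-HIT | VC [45]
  [8] addr=0x32 blk=12 s=4: MISS | VC [45]
  [9] addr=0x6d blk=27 s=3: L1-HIT | VC [45]
  [10] addr=0x51 blk=20 s=4: MISS | VC [45, 12]
  [11] addr=0x8d blk=35 s=3: MISS | VC [45, 12, 27]
  [12] addr=0x52 blk=20 s=4: L1-HIT | VC [45, 12, 27]
  [13] addr=0x52 blk=20 s=4: L1-HIT | VC [45, 12, 27]
  [14] addr=0x75 blk=29 s=5: L1-HIT | VC [45, 12, 27]
  [15] addr=0xb5 blk=45 s=5: VC-HIT | VC [29, 12, 27]
  [16] addr=0x2d blk=11 s=3: MISS | VC [12, 27, 35]
  [17] addr=0x4d blk=19 s=3: MISS | VC [27, 35, 11]
  [18] addr=0x2f blk=11 s=3: VC-HIT | VC [27, 35, 19]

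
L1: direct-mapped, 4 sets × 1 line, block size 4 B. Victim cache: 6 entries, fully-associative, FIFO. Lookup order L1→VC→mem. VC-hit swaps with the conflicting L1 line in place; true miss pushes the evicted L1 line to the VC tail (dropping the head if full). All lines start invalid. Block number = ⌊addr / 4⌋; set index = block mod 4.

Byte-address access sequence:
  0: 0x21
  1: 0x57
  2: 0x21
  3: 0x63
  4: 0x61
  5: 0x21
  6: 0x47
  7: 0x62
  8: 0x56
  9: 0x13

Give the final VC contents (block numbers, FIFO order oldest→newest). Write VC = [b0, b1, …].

VC = [8, 17, 24]

#0 0x21→b8/s0 MISS; vc=[]
#1 0x57→b21/s1 MISS; vc=[]
#2 0x21→b8/s0 L1-HIT; vc=[]
#3 0x63→b24/s0 MISS; vc=[8]
#4 0x61→b24/s0 L1-HIT; vc=[8]
#5 0x21→b8/s0 VC-HIT; vc=[24]
#6 0x47→b17/s1 MISS; vc=[24,21]
#7 0x62→b24/s0 VC-HIT; vc=[8,21]
#8 0x56→b21/s1 VC-HIT; vc=[8,17]
#9 0x13→b4/s0 MISS; vc=[8,17,24]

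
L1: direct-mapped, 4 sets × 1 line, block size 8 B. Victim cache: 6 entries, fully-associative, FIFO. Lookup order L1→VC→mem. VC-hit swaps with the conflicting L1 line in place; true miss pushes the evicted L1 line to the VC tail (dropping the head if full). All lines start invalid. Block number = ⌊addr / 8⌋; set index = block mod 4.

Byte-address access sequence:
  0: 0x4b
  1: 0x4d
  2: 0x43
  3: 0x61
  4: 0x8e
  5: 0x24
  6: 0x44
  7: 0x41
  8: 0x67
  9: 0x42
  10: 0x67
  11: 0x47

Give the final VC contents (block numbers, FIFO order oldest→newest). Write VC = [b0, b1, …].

VC = [4, 9, 12]

#0 0x4b→b9/s1 MISS; vc=[]
#1 0x4d→b9/s1 L1-HIT; vc=[]
#2 0x43→b8/s0 MISS; vc=[]
#3 0x61→b12/s0 MISS; vc=[8]
#4 0x8e→b17/s1 MISS; vc=[8,9]
#5 0x24→b4/s0 MISS; vc=[8,9,12]
#6 0x44→b8/s0 VC-HIT; vc=[4,9,12]
#7 0x41→b8/s0 L1-HIT; vc=[4,9,12]
#8 0x67→b12/s0 VC-HIT; vc=[4,9,8]
#9 0x42→b8/s0 VC-HIT; vc=[4,9,12]
#10 0x67→b12/s0 VC-HIT; vc=[4,9,8]
#11 0x47→b8/s0 VC-HIT; vc=[4,9,12]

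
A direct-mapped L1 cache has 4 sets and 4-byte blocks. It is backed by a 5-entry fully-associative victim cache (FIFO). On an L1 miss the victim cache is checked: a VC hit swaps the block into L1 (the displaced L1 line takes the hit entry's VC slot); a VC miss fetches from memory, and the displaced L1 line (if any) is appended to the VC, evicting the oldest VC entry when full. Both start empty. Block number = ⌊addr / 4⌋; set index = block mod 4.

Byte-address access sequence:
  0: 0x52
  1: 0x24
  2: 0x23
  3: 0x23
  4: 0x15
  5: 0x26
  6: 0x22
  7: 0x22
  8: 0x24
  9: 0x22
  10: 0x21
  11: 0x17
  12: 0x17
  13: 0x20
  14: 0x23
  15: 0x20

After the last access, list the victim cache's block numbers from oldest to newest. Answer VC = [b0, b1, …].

VC = [20, 9]

  [0] addr=0x52 blk=20 s=0: MISS | VC []
  [1] addr=0x24 blk=9 s=1: MISS | VC []
  [2] addr=0x23 blk=8 s=0: MISS | VC [20]
  [3] addr=0x23 blk=8 s=0: L1-HIT | VC [20]
  [4] addr=0x15 blk=5 s=1: MISS | VC [20, 9]
  [5] addr=0x26 blk=9 s=1: VC-HIT | VC [20, 5]
  [6] addr=0x22 blk=8 s=0: L1-HIT | VC [20, 5]
  [7] addr=0x22 blk=8 s=0: L1-HIT | VC [20, 5]
  [8] addr=0x24 blk=9 s=1: L1-HIT | VC [20, 5]
  [9] addr=0x22 blk=8 s=0: L1-HIT | VC [20, 5]
  [10] addr=0x21 blk=8 s=0: L1-HIT | VC [20, 5]
  [11] addr=0x17 blk=5 s=1: VC-HIT | VC [20, 9]
  [12] addr=0x17 blk=5 s=1: L1-HIT | VC [20, 9]
  [13] addr=0x20 blk=8 s=0: L1-HIT | VC [20, 9]
  [14] addr=0x23 blk=8 s=0: L1-HIT | VC [20, 9]
  [15] addr=0x20 blk=8 s=0: L1-HIT | VC [20, 9]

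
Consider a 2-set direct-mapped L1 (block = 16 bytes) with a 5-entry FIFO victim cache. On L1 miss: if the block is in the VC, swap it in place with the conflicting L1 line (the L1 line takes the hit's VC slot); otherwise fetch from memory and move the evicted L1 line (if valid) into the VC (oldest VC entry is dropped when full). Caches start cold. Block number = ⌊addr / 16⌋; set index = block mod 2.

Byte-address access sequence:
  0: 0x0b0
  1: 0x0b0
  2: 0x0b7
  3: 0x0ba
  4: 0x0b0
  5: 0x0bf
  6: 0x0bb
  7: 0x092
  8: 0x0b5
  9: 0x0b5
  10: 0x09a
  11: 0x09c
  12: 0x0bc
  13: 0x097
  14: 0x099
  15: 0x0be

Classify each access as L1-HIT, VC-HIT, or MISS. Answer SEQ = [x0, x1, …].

SEQ = [MISS, L1-HIT, L1-HIT, L1-HIT, L1-HIT, L1-HIT, L1-HIT, MISS, VC-HIT, L1-HIT, VC-HIT, L1-HIT, VC-HIT, VC-HIT, L1-HIT, VC-HIT]

0: 0xb0 (blk 11, set 1) → MISS  vc=[]
1: 0xb0 (blk 11, set 1) → L1-HIT  vc=[]
2: 0xb7 (blk 11, set 1) → L1-HIT  vc=[]
3: 0xba (blk 11, set 1) → L1-HIT  vc=[]
4: 0xb0 (blk 11, set 1) → L1-HIT  vc=[]
5: 0xbf (blk 11, set 1) → L1-HIT  vc=[]
6: 0xbb (blk 11, set 1) → L1-HIT  vc=[]
7: 0x92 (blk 9, set 1) → MISS  vc=[11]
8: 0xb5 (blk 11, set 1) → VC-HIT  vc=[9]
9: 0xb5 (blk 11, set 1) → L1-HIT  vc=[9]
10: 0x9a (blk 9, set 1) → VC-HIT  vc=[11]
11: 0x9c (blk 9, set 1) → L1-HIT  vc=[11]
12: 0xbc (blk 11, set 1) → VC-HIT  vc=[9]
13: 0x97 (blk 9, set 1) → VC-HIT  vc=[11]
14: 0x99 (blk 9, set 1) → L1-HIT  vc=[11]
15: 0xbe (blk 11, set 1) → VC-HIT  vc=[9]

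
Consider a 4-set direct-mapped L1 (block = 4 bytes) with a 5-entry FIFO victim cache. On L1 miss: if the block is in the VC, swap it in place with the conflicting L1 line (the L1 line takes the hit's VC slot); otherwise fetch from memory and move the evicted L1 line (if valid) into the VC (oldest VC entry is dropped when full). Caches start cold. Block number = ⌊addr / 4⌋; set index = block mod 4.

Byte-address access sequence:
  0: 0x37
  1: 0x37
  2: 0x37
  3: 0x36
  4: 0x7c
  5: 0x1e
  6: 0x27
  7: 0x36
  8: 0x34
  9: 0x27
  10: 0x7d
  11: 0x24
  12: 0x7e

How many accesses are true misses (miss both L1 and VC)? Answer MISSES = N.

MISSES = 4

#0 0x37→b13/s1 MISS; vc=[]
#1 0x37→b13/s1 L1-HIT; vc=[]
#2 0x37→b13/s1 L1-HIT; vc=[]
#3 0x36→b13/s1 L1-HIT; vc=[]
#4 0x7c→b31/s3 MISS; vc=[]
#5 0x1e→b7/s3 MISS; vc=[31]
#6 0x27→b9/s1 MISS; vc=[31,13]
#7 0x36→b13/s1 VC-HIT; vc=[31,9]
#8 0x34→b13/s1 L1-HIT; vc=[31,9]
#9 0x27→b9/s1 VC-HIT; vc=[31,13]
#10 0x7d→b31/s3 VC-HIT; vc=[7,13]
#11 0x24→b9/s1 L1-HIT; vc=[7,13]
#12 0x7e→b31/s3 L1-HIT; vc=[7,13]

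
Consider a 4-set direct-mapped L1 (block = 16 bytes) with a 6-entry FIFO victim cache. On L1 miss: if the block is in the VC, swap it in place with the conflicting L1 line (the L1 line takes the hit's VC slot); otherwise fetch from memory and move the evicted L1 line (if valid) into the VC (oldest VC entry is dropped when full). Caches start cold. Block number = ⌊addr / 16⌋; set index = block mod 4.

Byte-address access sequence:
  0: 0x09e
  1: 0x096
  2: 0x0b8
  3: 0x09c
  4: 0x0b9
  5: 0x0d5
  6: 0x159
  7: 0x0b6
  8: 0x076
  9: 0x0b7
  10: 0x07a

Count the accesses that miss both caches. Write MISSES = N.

#0 0x9e→b9/s1 MISS; vc=[]
#1 0x96→b9/s1 L1-HIT; vc=[]
#2 0xb8→b11/s3 MISS; vc=[]
#3 0x9c→b9/s1 L1-HIT; vc=[]
#4 0xb9→b11/s3 L1-HIT; vc=[]
#5 0xd5→b13/s1 MISS; vc=[9]
#6 0x159→b21/s1 MISS; vc=[9,13]
#7 0xb6→b11/s3 L1-HIT; vc=[9,13]
#8 0x76→b7/s3 MISS; vc=[9,13,11]
#9 0xb7→b11/s3 VC-HIT; vc=[9,13,7]
#10 0x7a→b7/s3 VC-HIT; vc=[9,13,11]

MISSES = 5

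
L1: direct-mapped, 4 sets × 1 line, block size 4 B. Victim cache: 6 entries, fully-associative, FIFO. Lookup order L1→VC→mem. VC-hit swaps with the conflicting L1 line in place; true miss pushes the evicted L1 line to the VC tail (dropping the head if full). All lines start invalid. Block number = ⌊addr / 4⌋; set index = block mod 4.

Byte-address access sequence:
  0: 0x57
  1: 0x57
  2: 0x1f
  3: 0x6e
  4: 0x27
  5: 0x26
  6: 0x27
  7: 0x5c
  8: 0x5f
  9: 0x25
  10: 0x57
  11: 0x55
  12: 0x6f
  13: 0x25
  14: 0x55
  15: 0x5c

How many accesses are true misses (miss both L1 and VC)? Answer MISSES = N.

  [0] addr=0x57 blk=21 s=1: MISS | VC []
  [1] addr=0x57 blk=21 s=1: L1-HIT | VC []
  [2] addr=0x1f blk=7 s=3: MISS | VC []
  [3] addr=0x6e blk=27 s=3: MISS | VC [7]
  [4] addr=0x27 blk=9 s=1: MISS | VC [7, 21]
  [5] addr=0x26 blk=9 s=1: L1-HIT | VC [7, 21]
  [6] addr=0x27 blk=9 s=1: L1-HIT | VC [7, 21]
  [7] addr=0x5c blk=23 s=3: MISS | VC [7, 21, 27]
  [8] addr=0x5f blk=23 s=3: L1-HIT | VC [7, 21, 27]
  [9] addr=0x25 blk=9 s=1: L1-HIT | VC [7, 21, 27]
  [10] addr=0x57 blk=21 s=1: VC-HIT | VC [7, 9, 27]
  [11] addr=0x55 blk=21 s=1: L1-HIT | VC [7, 9, 27]
  [12] addr=0x6f blk=27 s=3: VC-HIT | VC [7, 9, 23]
  [13] addr=0x25 blk=9 s=1: VC-HIT | VC [7, 21, 23]
  [14] addr=0x55 blk=21 s=1: VC-HIT | VC [7, 9, 23]
  [15] addr=0x5c blk=23 s=3: VC-HIT | VC [7, 9, 27]

MISSES = 5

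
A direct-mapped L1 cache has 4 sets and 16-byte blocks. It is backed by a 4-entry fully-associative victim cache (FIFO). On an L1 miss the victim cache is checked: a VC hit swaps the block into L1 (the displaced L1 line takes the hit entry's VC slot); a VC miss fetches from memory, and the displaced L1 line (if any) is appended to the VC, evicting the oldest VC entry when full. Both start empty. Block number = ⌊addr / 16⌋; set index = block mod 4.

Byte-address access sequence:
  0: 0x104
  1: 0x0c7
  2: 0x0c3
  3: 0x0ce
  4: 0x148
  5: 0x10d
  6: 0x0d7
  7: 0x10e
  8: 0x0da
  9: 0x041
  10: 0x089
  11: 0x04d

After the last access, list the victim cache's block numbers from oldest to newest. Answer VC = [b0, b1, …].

0: 0x104 (blk 16, set 0) → MISS  vc=[]
1: 0xc7 (blk 12, set 0) → MISS  vc=[16]
2: 0xc3 (blk 12, set 0) → L1-HIT  vc=[16]
3: 0xce (blk 12, set 0) → L1-HIT  vc=[16]
4: 0x148 (blk 20, set 0) → MISS  vc=[16, 12]
5: 0x10d (blk 16, set 0) → VC-HIT  vc=[20, 12]
6: 0xd7 (blk 13, set 1) → MISS  vc=[20, 12]
7: 0x10e (blk 16, set 0) → L1-HIT  vc=[20, 12]
8: 0xda (blk 13, set 1) → L1-HIT  vc=[20, 12]
9: 0x41 (blk 4, set 0) → MISS  vc=[20, 12, 16]
10: 0x89 (blk 8, set 0) → MISS  vc=[20, 12, 16, 4]
11: 0x4d (blk 4, set 0) → VC-HIT  vc=[20, 12, 16, 8]

VC = [20, 12, 16, 8]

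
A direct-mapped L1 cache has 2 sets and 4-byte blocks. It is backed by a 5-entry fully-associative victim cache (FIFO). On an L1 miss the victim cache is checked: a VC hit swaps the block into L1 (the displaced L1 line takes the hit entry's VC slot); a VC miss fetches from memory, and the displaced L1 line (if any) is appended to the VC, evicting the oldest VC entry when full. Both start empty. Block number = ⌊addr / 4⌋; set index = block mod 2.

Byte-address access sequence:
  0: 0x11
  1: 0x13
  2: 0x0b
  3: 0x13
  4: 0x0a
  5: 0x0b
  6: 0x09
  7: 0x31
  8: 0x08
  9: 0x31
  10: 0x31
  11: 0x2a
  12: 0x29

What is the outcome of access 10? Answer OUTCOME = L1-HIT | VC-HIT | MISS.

0: 0x11 (blk 4, set 0) → MISS  vc=[]
1: 0x13 (blk 4, set 0) → L1-HIT  vc=[]
2: 0xb (blk 2, set 0) → MISS  vc=[4]
3: 0x13 (blk 4, set 0) → VC-HIT  vc=[2]
4: 0xa (blk 2, set 0) → VC-HIT  vc=[4]
5: 0xb (blk 2, set 0) → L1-HIT  vc=[4]
6: 0x9 (blk 2, set 0) → L1-HIT  vc=[4]
7: 0x31 (blk 12, set 0) → MISS  vc=[4, 2]
8: 0x8 (blk 2, set 0) → VC-HIT  vc=[4, 12]
9: 0x31 (blk 12, set 0) → VC-HIT  vc=[4, 2]
10: 0x31 (blk 12, set 0) → L1-HIT  vc=[4, 2]
11: 0x2a (blk 10, set 0) → MISS  vc=[4, 2, 12]
12: 0x29 (blk 10, set 0) → L1-HIT  vc=[4, 2, 12]

OUTCOME = L1-HIT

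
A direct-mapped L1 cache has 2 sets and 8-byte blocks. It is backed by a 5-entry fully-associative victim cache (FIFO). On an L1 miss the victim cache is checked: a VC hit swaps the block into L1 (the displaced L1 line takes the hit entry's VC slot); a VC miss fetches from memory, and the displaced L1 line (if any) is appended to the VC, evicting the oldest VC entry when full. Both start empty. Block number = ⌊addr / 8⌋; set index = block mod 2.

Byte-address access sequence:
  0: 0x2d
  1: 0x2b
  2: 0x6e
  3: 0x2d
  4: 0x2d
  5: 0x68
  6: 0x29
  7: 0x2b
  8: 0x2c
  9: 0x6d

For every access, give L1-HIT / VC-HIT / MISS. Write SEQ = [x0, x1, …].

0: 0x2d (blk 5, set 1) → MISS  vc=[]
1: 0x2b (blk 5, set 1) → L1-HIT  vc=[]
2: 0x6e (blk 13, set 1) → MISS  vc=[5]
3: 0x2d (blk 5, set 1) → VC-HIT  vc=[13]
4: 0x2d (blk 5, set 1) → L1-HIT  vc=[13]
5: 0x68 (blk 13, set 1) → VC-HIT  vc=[5]
6: 0x29 (blk 5, set 1) → VC-HIT  vc=[13]
7: 0x2b (blk 5, set 1) → L1-HIT  vc=[13]
8: 0x2c (blk 5, set 1) → L1-HIT  vc=[13]
9: 0x6d (blk 13, set 1) → VC-HIT  vc=[5]

SEQ = [MISS, L1-HIT, MISS, VC-HIT, L1-HIT, VC-HIT, VC-HIT, L1-HIT, L1-HIT, VC-HIT]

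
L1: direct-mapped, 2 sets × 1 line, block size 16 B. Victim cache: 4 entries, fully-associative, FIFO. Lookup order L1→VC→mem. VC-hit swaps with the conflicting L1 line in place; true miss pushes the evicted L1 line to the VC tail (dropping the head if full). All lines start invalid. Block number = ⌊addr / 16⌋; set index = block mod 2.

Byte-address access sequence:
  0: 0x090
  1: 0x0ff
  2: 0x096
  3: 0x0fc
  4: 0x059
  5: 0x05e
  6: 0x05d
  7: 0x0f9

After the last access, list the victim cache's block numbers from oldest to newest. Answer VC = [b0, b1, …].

VC = [9, 5]

0: 0x90 (blk 9, set 1) → MISS  vc=[]
1: 0xff (blk 15, set 1) → MISS  vc=[9]
2: 0x96 (blk 9, set 1) → VC-HIT  vc=[15]
3: 0xfc (blk 15, set 1) → VC-HIT  vc=[9]
4: 0x59 (blk 5, set 1) → MISS  vc=[9, 15]
5: 0x5e (blk 5, set 1) → L1-HIT  vc=[9, 15]
6: 0x5d (blk 5, set 1) → L1-HIT  vc=[9, 15]
7: 0xf9 (blk 15, set 1) → VC-HIT  vc=[9, 5]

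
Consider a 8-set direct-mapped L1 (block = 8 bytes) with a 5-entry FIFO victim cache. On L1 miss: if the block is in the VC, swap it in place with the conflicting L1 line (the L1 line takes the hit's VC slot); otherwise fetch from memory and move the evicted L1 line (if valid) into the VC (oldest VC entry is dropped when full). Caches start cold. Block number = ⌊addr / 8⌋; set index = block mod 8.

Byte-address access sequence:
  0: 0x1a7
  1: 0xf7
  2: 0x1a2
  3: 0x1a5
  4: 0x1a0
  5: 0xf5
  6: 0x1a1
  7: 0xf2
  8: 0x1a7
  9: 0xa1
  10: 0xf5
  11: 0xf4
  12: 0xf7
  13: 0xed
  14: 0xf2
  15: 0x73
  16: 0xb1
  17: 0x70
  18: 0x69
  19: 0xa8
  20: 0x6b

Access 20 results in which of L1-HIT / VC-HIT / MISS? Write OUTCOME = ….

OUTCOME = VC-HIT

0: 0x1a7 (blk 52, set 4) → MISS  vc=[]
1: 0xf7 (blk 30, set 6) → MISS  vc=[]
2: 0x1a2 (blk 52, set 4) → L1-HIT  vc=[]
3: 0x1a5 (blk 52, set 4) → L1-HIT  vc=[]
4: 0x1a0 (blk 52, set 4) → L1-HIT  vc=[]
5: 0xf5 (blk 30, set 6) → L1-HIT  vc=[]
6: 0x1a1 (blk 52, set 4) → L1-HIT  vc=[]
7: 0xf2 (blk 30, set 6) → L1-HIT  vc=[]
8: 0x1a7 (blk 52, set 4) → L1-HIT  vc=[]
9: 0xa1 (blk 20, set 4) → MISS  vc=[52]
10: 0xf5 (blk 30, set 6) → L1-HIT  vc=[52]
11: 0xf4 (blk 30, set 6) → L1-HIT  vc=[52]
12: 0xf7 (blk 30, set 6) → L1-HIT  vc=[52]
13: 0xed (blk 29, set 5) → MISS  vc=[52]
14: 0xf2 (blk 30, set 6) → L1-HIT  vc=[52]
15: 0x73 (blk 14, set 6) → MISS  vc=[52, 30]
16: 0xb1 (blk 22, set 6) → MISS  vc=[52, 30, 14]
17: 0x70 (blk 14, set 6) → VC-HIT  vc=[52, 30, 22]
18: 0x69 (blk 13, set 5) → MISS  vc=[52, 30, 22, 29]
19: 0xa8 (blk 21, set 5) → MISS  vc=[52, 30, 22, 29, 13]
20: 0x6b (blk 13, set 5) → VC-HIT  vc=[52, 30, 22, 29, 21]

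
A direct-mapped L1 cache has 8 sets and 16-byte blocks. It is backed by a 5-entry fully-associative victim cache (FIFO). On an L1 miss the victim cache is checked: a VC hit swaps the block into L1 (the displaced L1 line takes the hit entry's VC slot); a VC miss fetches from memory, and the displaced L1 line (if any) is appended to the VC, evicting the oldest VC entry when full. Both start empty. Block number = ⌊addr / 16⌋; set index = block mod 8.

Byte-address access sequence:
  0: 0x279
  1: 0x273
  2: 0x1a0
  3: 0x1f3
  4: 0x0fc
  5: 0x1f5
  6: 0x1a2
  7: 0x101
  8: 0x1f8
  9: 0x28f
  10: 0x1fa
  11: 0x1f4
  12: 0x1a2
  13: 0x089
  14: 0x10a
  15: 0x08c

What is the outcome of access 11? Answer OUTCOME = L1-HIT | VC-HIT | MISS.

  [0] addr=0x279 blk=39 s=7: MISS | VC []
  [1] addr=0x273 blk=39 s=7: L1-HIT | VC []
  [2] addr=0x1a0 blk=26 s=2: MISS | VC []
  [3] addr=0x1f3 blk=31 s=7: MISS | VC [39]
  [4] addr=0xfc blk=15 s=7: MISS | VC [39, 31]
  [5] addr=0x1f5 blk=31 s=7: VC-HIT | VC [39, 15]
  [6] addr=0x1a2 blk=26 s=2: L1-HIT | VC [39, 15]
  [7] addr=0x101 blk=16 s=0: MISS | VC [39, 15]
  [8] addr=0x1f8 blk=31 s=7: L1-HIT | VC [39, 15]
  [9] addr=0x28f blk=40 s=0: MISS | VC [39, 15, 16]
  [10] addr=0x1fa blk=31 s=7: L1-HIT | VC [39, 15, 16]
  [11] addr=0x1f4 blk=31 s=7: L1-HIT | VC [39, 15, 16]
  [12] addr=0x1a2 blk=26 s=2: L1-HIT | VC [39, 15, 16]
  [13] addr=0x89 blk=8 s=0: MISS | VC [39, 15, 16, 40]
  [14] addr=0x10a blk=16 s=0: VC-HIT | VC [39, 15, 8, 40]
  [15] addr=0x8c blk=8 s=0: VC-HIT | VC [39, 15, 16, 40]

OUTCOME = L1-HIT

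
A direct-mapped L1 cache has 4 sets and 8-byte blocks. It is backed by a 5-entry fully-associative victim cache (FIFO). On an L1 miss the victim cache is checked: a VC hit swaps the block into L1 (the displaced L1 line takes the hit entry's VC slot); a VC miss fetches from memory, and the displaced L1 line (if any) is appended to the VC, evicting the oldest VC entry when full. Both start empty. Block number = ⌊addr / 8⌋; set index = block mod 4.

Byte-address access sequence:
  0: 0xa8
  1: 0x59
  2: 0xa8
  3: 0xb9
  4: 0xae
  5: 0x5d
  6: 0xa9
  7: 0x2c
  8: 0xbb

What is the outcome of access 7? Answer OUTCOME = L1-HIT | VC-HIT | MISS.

OUTCOME = MISS

  [0] addr=0xa8 blk=21 s=1: MISS | VC []
  [1] addr=0x59 blk=11 s=3: MISS | VC []
  [2] addr=0xa8 blk=21 s=1: L1-HIT | VC []
  [3] addr=0xb9 blk=23 s=3: MISS | VC [11]
  [4] addr=0xae blk=21 s=1: L1-HIT | VC [11]
  [5] addr=0x5d blk=11 s=3: VC-HIT | VC [23]
  [6] addr=0xa9 blk=21 s=1: L1-HIT | VC [23]
  [7] addr=0x2c blk=5 s=1: MISS | VC [23, 21]
  [8] addr=0xbb blk=23 s=3: VC-HIT | VC [11, 21]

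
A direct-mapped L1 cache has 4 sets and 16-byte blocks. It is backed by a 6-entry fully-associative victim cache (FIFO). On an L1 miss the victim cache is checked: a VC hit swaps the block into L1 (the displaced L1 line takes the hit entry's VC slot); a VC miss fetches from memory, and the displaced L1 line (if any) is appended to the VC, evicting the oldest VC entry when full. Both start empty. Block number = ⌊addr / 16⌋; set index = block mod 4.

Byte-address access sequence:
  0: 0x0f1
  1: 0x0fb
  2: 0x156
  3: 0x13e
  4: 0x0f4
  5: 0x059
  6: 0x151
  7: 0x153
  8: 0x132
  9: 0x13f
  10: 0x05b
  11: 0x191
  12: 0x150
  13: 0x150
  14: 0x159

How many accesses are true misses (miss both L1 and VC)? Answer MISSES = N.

#0 0xf1→b15/s3 MISS; vc=[]
#1 0xfb→b15/s3 L1-HIT; vc=[]
#2 0x156→b21/s1 MISS; vc=[]
#3 0x13e→b19/s3 MISS; vc=[15]
#4 0xf4→b15/s3 VC-HIT; vc=[19]
#5 0x59→b5/s1 MISS; vc=[19,21]
#6 0x151→b21/s1 VC-HIT; vc=[19,5]
#7 0x153→b21/s1 L1-HIT; vc=[19,5]
#8 0x132→b19/s3 VC-HIT; vc=[15,5]
#9 0x13f→b19/s3 L1-HIT; vc=[15,5]
#10 0x5b→b5/s1 VC-HIT; vc=[15,21]
#11 0x191→b25/s1 MISS; vc=[15,21,5]
#12 0x150→b21/s1 VC-HIT; vc=[15,25,5]
#13 0x150→b21/s1 L1-HIT; vc=[15,25,5]
#14 0x159→b21/s1 L1-HIT; vc=[15,25,5]

MISSES = 5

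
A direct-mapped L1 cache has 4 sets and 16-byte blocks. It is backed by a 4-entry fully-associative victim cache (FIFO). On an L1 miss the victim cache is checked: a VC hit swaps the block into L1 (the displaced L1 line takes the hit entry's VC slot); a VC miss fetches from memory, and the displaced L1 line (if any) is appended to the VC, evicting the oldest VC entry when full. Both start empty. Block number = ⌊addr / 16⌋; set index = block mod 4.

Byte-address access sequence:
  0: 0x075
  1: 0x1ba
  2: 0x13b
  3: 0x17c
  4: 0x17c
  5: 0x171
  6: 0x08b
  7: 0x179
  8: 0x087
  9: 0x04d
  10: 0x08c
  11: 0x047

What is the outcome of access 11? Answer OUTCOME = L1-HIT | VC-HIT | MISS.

OUTCOME = VC-HIT

#0 0x75→b7/s3 MISS; vc=[]
#1 0x1ba→b27/s3 MISS; vc=[7]
#2 0x13b→b19/s3 MISS; vc=[7,27]
#3 0x17c→b23/s3 MISS; vc=[7,27,19]
#4 0x17c→b23/s3 L1-HIT; vc=[7,27,19]
#5 0x171→b23/s3 L1-HIT; vc=[7,27,19]
#6 0x8b→b8/s0 MISS; vc=[7,27,19]
#7 0x179→b23/s3 L1-HIT; vc=[7,27,19]
#8 0x87→b8/s0 L1-HIT; vc=[7,27,19]
#9 0x4d→b4/s0 MISS; vc=[7,27,19,8]
#10 0x8c→b8/s0 VC-HIT; vc=[7,27,19,4]
#11 0x47→b4/s0 VC-HIT; vc=[7,27,19,8]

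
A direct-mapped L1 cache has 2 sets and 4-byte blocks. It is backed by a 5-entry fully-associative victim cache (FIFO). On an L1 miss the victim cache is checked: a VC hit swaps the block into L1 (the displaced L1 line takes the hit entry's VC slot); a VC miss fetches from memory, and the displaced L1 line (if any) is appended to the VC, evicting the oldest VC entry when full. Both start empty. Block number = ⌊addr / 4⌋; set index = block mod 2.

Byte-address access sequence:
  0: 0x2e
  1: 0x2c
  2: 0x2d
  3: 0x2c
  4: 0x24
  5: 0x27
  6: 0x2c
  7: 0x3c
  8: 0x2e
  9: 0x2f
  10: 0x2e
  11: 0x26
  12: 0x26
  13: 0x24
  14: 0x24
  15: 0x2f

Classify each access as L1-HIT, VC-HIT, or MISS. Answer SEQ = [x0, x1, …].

0: 0x2e (blk 11, set 1) → MISS  vc=[]
1: 0x2c (blk 11, set 1) → L1-HIT  vc=[]
2: 0x2d (blk 11, set 1) → L1-HIT  vc=[]
3: 0x2c (blk 11, set 1) → L1-HIT  vc=[]
4: 0x24 (blk 9, set 1) → MISS  vc=[11]
5: 0x27 (blk 9, set 1) → L1-HIT  vc=[11]
6: 0x2c (blk 11, set 1) → VC-HIT  vc=[9]
7: 0x3c (blk 15, set 1) → MISS  vc=[9, 11]
8: 0x2e (blk 11, set 1) → VC-HIT  vc=[9, 15]
9: 0x2f (blk 11, set 1) → L1-HIT  vc=[9, 15]
10: 0x2e (blk 11, set 1) → L1-HIT  vc=[9, 15]
11: 0x26 (blk 9, set 1) → VC-HIT  vc=[11, 15]
12: 0x26 (blk 9, set 1) → L1-HIT  vc=[11, 15]
13: 0x24 (blk 9, set 1) → L1-HIT  vc=[11, 15]
14: 0x24 (blk 9, set 1) → L1-HIT  vc=[11, 15]
15: 0x2f (blk 11, set 1) → VC-HIT  vc=[9, 15]

SEQ = [MISS, L1-HIT, L1-HIT, L1-HIT, MISS, L1-HIT, VC-HIT, MISS, VC-HIT, L1-HIT, L1-HIT, VC-HIT, L1-HIT, L1-HIT, L1-HIT, VC-HIT]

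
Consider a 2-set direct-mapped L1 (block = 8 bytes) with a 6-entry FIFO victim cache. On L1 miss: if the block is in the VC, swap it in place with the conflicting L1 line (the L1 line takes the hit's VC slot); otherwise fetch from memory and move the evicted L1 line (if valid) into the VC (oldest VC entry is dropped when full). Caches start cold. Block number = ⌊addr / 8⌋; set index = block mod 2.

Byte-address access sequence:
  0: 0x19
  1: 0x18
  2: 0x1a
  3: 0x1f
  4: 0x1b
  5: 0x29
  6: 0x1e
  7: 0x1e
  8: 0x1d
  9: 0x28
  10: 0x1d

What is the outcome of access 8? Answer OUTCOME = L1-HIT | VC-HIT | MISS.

#0 0x19→b3/s1 MISS; vc=[]
#1 0x18→b3/s1 L1-HIT; vc=[]
#2 0x1a→b3/s1 L1-HIT; vc=[]
#3 0x1f→b3/s1 L1-HIT; vc=[]
#4 0x1b→b3/s1 L1-HIT; vc=[]
#5 0x29→b5/s1 MISS; vc=[3]
#6 0x1e→b3/s1 VC-HIT; vc=[5]
#7 0x1e→b3/s1 L1-HIT; vc=[5]
#8 0x1d→b3/s1 L1-HIT; vc=[5]
#9 0x28→b5/s1 VC-HIT; vc=[3]
#10 0x1d→b3/s1 VC-HIT; vc=[5]

OUTCOME = L1-HIT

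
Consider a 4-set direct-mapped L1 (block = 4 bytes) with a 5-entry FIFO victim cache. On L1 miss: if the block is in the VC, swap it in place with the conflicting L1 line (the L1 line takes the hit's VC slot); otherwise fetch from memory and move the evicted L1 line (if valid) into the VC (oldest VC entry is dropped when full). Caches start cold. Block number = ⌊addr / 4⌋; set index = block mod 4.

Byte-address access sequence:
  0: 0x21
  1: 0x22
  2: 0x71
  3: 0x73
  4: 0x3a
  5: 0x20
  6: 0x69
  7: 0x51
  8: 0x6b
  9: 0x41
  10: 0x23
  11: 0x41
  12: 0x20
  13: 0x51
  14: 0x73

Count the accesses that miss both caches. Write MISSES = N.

MISSES = 6

  [0] addr=0x21 blk=8 s=0: MISS | VC []
  [1] addr=0x22 blk=8 s=0: L1-HIT | VC []
  [2] addr=0x71 blk=28 s=0: MISS | VC [8]
  [3] addr=0x73 blk=28 s=0: L1-HIT | VC [8]
  [4] addr=0x3a blk=14 s=2: MISS | VC [8]
  [5] addr=0x20 blk=8 s=0: VC-HIT | VC [28]
  [6] addr=0x69 blk=26 s=2: MISS | VC [28, 14]
  [7] addr=0x51 blk=20 s=0: MISS | VC [28, 14, 8]
  [8] addr=0x6b blk=26 s=2: L1-HIT | VC [28, 14, 8]
  [9] addr=0x41 blk=16 s=0: MISS | VC [28, 14, 8, 20]
  [10] addr=0x23 blk=8 s=0: VC-HIT | VC [28, 14, 16, 20]
  [11] addr=0x41 blk=16 s=0: VC-HIT | VC [28, 14, 8, 20]
  [12] addr=0x20 blk=8 s=0: VC-HIT | VC [28, 14, 16, 20]
  [13] addr=0x51 blk=20 s=0: VC-HIT | VC [28, 14, 16, 8]
  [14] addr=0x73 blk=28 s=0: VC-HIT | VC [20, 14, 16, 8]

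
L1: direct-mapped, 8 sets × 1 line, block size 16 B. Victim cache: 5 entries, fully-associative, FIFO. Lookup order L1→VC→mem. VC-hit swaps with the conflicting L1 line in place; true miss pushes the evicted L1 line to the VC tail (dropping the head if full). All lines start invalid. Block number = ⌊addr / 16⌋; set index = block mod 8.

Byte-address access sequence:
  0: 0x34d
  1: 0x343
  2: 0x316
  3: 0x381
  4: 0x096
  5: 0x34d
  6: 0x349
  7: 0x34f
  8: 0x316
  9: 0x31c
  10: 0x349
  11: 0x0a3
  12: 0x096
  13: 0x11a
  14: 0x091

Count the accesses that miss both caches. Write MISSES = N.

#0 0x34d→b52/s4 MISS; vc=[]
#1 0x343→b52/s4 L1-HIT; vc=[]
#2 0x316→b49/s1 MISS; vc=[]
#3 0x381→b56/s0 MISS; vc=[]
#4 0x96→b9/s1 MISS; vc=[49]
#5 0x34d→b52/s4 L1-HIT; vc=[49]
#6 0x349→b52/s4 L1-HIT; vc=[49]
#7 0x34f→b52/s4 L1-HIT; vc=[49]
#8 0x316→b49/s1 VC-HIT; vc=[9]
#9 0x31c→b49/s1 L1-HIT; vc=[9]
#10 0x349→b52/s4 L1-HIT; vc=[9]
#11 0xa3→b10/s2 MISS; vc=[9]
#12 0x96→b9/s1 VC-HIT; vc=[49]
#13 0x11a→b17/s1 MISS; vc=[49,9]
#14 0x91→b9/s1 VC-HIT; vc=[49,17]

MISSES = 6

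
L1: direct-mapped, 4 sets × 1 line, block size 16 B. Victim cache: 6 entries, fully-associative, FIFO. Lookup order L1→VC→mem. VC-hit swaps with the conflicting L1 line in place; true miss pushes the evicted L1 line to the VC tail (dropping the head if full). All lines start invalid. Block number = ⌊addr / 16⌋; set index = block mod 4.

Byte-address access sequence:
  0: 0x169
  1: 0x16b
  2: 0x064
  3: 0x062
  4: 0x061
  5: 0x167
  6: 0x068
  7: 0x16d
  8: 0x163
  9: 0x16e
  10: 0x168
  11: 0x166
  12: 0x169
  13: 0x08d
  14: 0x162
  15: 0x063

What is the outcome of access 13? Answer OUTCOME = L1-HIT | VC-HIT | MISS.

#0 0x169→b22/s2 MISS; vc=[]
#1 0x16b→b22/s2 L1-HIT; vc=[]
#2 0x64→b6/s2 MISS; vc=[22]
#3 0x62→b6/s2 L1-HIT; vc=[22]
#4 0x61→b6/s2 L1-HIT; vc=[22]
#5 0x167→b22/s2 VC-HIT; vc=[6]
#6 0x68→b6/s2 VC-HIT; vc=[22]
#7 0x16d→b22/s2 VC-HIT; vc=[6]
#8 0x163→b22/s2 L1-HIT; vc=[6]
#9 0x16e→b22/s2 L1-HIT; vc=[6]
#10 0x168→b22/s2 L1-HIT; vc=[6]
#11 0x166→b22/s2 L1-HIT; vc=[6]
#12 0x169→b22/s2 L1-HIT; vc=[6]
#13 0x8d→b8/s0 MISS; vc=[6]
#14 0x162→b22/s2 L1-HIT; vc=[6]
#15 0x63→b6/s2 VC-HIT; vc=[22]

OUTCOME = MISS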